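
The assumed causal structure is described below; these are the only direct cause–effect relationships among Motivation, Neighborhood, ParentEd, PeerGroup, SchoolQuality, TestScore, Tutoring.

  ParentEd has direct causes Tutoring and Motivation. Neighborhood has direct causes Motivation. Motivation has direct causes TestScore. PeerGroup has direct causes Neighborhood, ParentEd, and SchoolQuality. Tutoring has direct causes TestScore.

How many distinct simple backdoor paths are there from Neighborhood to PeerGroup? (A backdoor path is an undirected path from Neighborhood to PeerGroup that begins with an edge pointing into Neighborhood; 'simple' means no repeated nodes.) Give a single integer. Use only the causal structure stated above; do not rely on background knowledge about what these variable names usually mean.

2

A backdoor path from Neighborhood to PeerGroup is any simple undirected path whose first edge points into Neighborhood (i.e. leaves Neighborhood via a parent).
Parents of Neighborhood: {Motivation}.
Enumerating:
  P1: Neighborhood <- Motivation <- TestScore -> Tutoring -> ParentEd -> PeerGroup
  P2: Neighborhood <- Motivation -> ParentEd -> PeerGroup
That exhausts the simple backdoor paths. Count: 2.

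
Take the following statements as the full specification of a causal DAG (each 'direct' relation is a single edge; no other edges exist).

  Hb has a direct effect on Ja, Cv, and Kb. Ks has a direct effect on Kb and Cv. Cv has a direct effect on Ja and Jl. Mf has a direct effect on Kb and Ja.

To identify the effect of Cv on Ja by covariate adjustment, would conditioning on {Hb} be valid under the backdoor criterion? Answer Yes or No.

Yes

Backdoor paths from Cv to Ja (paths whose first edge points into Cv):
  P1: Cv <- Ks -> Kb <- Mf -> Ja
  P2: Cv <- Ks -> Kb <- Hb -> Ja
  P3: Cv <- Hb -> Kb <- Mf -> Ja
  P4: Cv <- Hb -> Ja
Condition 1 (no descendant of Cv in the set): holds — descendants of Cv are {Ja, Jl}; none are in {Hb}.
Condition 2 (every backdoor path blocked by {Hb}):
  P1: blocked at collider Kb (neither it nor any descendant is in the conditioning set).
  P2: blocked at collider Kb (neither it nor any descendant is in the conditioning set).
  P3: blocked at fork node Hb ∈ conditioning set.
  P4: blocked at fork node Hb ∈ conditioning set.
{Hb} satisfies the backdoor criterion.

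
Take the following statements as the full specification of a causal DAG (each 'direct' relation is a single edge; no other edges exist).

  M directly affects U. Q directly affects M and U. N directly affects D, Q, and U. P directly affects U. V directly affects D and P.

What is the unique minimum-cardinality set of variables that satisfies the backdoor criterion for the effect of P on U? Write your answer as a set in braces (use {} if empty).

Variables eligible for adjustment (non-descendants of P, excluding P and U): {D, M, N, Q, V}.
Backdoor paths from P to U:
  P1: P <- V -> D <- N -> Q -> M -> U
  P2: P <- V -> D <- N -> Q -> U
  P3: P <- V -> D <- N -> U
Each backdoor path contains an unconditioned collider, so every path is already blocked with the empty conditioning set:
  P1: blocked at collider D (neither it nor any descendant is in the conditioning set).
  P2: blocked at collider D (neither it nor any descendant is in the conditioning set).
  P3: blocked at collider D (neither it nor any descendant is in the conditioning set).
The empty set is therefore the unique smallest valid set.

{}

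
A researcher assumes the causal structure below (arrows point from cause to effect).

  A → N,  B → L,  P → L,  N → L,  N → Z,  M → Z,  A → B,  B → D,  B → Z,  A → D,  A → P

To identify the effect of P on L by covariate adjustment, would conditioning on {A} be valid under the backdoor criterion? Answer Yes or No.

Yes

Backdoor paths from P to L (paths whose first edge points into P):
  P1: P <- A -> N -> L
  P2: P <- A -> N -> Z <- B -> L
  P3: P <- A -> B -> L
  P4: P <- A -> B -> Z <- N -> L
  P5: P <- A -> D <- B -> L
  P6: P <- A -> D <- B -> Z <- N -> L
Condition 1 (no descendant of P in the set): holds — descendants of P are {L}; none are in {A}.
Condition 2 (every backdoor path blocked by {A}):
  P1: blocked at fork node A ∈ conditioning set.
  P2: blocked at fork node A ∈ conditioning set.
  P3: blocked at fork node A ∈ conditioning set.
  P4: blocked at fork node A ∈ conditioning set.
  P5: blocked at fork node A ∈ conditioning set.
  P6: blocked at fork node A ∈ conditioning set.
{A} satisfies the backdoor criterion.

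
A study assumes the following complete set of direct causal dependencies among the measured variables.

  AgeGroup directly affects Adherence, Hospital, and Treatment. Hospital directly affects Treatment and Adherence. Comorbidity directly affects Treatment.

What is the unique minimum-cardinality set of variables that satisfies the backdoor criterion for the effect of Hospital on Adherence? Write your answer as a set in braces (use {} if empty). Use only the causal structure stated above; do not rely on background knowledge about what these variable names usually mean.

Variables eligible for adjustment (non-descendants of Hospital, excluding Hospital and Adherence): {AgeGroup, Comorbidity}.
Backdoor paths from Hospital to Adherence:
  P1: Hospital <- AgeGroup -> Adherence
The empty set is not sufficient: P1 (Hospital <- AgeGroup -> Adherence) has no collider blocking it and no conditioned non-collider, so it is open.
Try {AgeGroup}:
  P1: blocked at fork node AgeGroup ∈ conditioning set.
{AgeGroup} contains no descendant of Hospital and blocks every backdoor path.
No other singleton works — e.g. {Comorbidity} leaves P1 open — so {AgeGroup} is the unique smallest valid adjustment set.

{AgeGroup}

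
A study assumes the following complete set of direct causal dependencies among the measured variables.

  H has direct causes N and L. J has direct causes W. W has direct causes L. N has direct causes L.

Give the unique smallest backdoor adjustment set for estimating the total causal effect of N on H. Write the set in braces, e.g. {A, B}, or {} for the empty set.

Variables eligible for adjustment (non-descendants of N, excluding N and H): {J, L, W}.
Backdoor paths from N to H:
  P1: N <- L -> H
The empty set is not sufficient: P1 (N <- L -> H) has no collider blocking it and no conditioned non-collider, so it is open.
Try {L}:
  P1: blocked at fork node L ∈ conditioning set.
{L} contains no descendant of N and blocks every backdoor path.
No other singleton works — e.g. {W} leaves P1 open — so {L} is the unique smallest valid adjustment set.

{L}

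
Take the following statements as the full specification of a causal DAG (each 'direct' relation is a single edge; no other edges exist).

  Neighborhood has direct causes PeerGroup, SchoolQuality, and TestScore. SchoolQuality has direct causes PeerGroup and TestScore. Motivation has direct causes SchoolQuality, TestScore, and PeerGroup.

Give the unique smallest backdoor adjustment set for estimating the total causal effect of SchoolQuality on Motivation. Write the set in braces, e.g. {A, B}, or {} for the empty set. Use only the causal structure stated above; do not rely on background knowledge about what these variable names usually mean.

{PeerGroup, TestScore}

Variables eligible for adjustment (non-descendants of SchoolQuality, excluding SchoolQuality and Motivation): {PeerGroup, TestScore}.
Backdoor paths from SchoolQuality to Motivation:
  P1: SchoolQuality <- PeerGroup -> Neighborhood <- TestScore -> Motivation
  P2: SchoolQuality <- PeerGroup -> Motivation
  P3: SchoolQuality <- TestScore -> Neighborhood <- PeerGroup -> Motivation
  P4: SchoolQuality <- TestScore -> Motivation
The empty set is not sufficient: P2 (SchoolQuality <- PeerGroup -> Motivation) has no collider blocking it and no conditioned non-collider, so it is open.
Try {PeerGroup, TestScore}:
  P1: blocked at fork node PeerGroup ∈ conditioning set.
  P2: blocked at fork node PeerGroup ∈ conditioning set.
  P3: blocked at fork node TestScore ∈ conditioning set.
  P4: blocked at fork node TestScore ∈ conditioning set.
{PeerGroup, TestScore} contains no descendant of SchoolQuality and blocks every backdoor path.
Every element of {PeerGroup, TestScore} is needed (dropping PeerGroup leaves P2 open; dropping TestScore leaves P4 open), so no proper subset is valid.
Among all size-2 subsets of the eligible variables, only {PeerGroup, TestScore} blocks every backdoor path, so it is the unique smallest valid adjustment set.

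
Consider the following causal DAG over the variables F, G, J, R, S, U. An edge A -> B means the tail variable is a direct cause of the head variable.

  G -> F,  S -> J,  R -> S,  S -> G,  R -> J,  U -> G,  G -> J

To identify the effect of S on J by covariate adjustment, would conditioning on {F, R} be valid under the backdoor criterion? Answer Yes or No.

No

Backdoor paths from S to J (paths whose first edge points into S):
  P1: S <- R -> J
Condition 1 (no descendant of S in the set): FAILS — F is a descendant of S.
Condition 2 (every backdoor path blocked by {F, R}):
  P1: blocked at fork node R ∈ conditioning set.
{F, R} does not satisfy the backdoor criterion.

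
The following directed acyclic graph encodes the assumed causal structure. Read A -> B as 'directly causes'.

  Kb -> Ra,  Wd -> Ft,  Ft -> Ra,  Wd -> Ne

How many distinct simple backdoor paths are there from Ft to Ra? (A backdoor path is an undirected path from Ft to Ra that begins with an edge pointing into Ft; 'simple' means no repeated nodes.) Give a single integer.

0

A backdoor path from Ft to Ra is any simple undirected path whose first edge points into Ft (i.e. leaves Ft via a parent).
Parents of Ft: {Wd}.
No simple path from any parent of Ft reaches Ra without revisiting Ft, so there are no backdoor paths.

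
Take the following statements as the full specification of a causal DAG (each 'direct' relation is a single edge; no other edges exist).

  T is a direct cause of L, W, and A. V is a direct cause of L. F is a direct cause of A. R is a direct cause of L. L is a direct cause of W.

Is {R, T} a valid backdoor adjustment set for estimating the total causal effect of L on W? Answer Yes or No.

Yes

Backdoor paths from L to W (paths whose first edge points into L):
  P1: L <- T -> W
Condition 1 (no descendant of L in the set): holds — descendants of L are {W}; none are in {R, T}.
Condition 2 (every backdoor path blocked by {R, T}):
  P1: blocked at fork node T ∈ conditioning set.
{R, T} satisfies the backdoor criterion.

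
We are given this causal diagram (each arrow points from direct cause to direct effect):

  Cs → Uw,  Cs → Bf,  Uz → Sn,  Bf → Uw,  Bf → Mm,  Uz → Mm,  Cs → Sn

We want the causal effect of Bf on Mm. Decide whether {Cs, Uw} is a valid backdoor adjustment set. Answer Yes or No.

No

Backdoor paths from Bf to Mm (paths whose first edge points into Bf):
  P1: Bf <- Cs -> Sn <- Uz -> Mm
Condition 1 (no descendant of Bf in the set): FAILS — Uw is a descendant of Bf.
Condition 2 (every backdoor path blocked by {Cs, Uw}):
  P1: blocked at fork node Cs ∈ conditioning set.
{Cs, Uw} does not satisfy the backdoor criterion.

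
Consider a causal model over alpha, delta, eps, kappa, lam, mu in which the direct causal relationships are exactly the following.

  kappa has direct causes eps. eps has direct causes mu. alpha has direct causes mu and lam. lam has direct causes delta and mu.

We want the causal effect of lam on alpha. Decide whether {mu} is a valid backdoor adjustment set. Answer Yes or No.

Yes

Backdoor paths from lam to alpha (paths whose first edge points into lam):
  P1: lam <- mu -> alpha
Condition 1 (no descendant of lam in the set): holds — descendants of lam are {alpha}; none are in {mu}.
Condition 2 (every backdoor path blocked by {mu}):
  P1: blocked at fork node mu ∈ conditioning set.
{mu} satisfies the backdoor criterion.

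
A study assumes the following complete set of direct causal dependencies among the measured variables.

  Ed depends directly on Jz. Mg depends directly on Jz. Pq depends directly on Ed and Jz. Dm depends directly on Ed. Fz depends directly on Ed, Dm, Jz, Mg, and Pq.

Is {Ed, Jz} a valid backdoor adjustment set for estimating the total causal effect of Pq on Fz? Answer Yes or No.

Yes

Backdoor paths from Pq to Fz (paths whose first edge points into Pq):
  P1: Pq <- Jz -> Ed -> Dm -> Fz
  P2: Pq <- Jz -> Ed -> Fz
  P3: Pq <- Jz -> Mg -> Fz
  P4: Pq <- Jz -> Fz
  P5: Pq <- Ed <- Jz -> Mg -> Fz
  P6: Pq <- Ed <- Jz -> Fz
  P7: Pq <- Ed -> Dm -> Fz
  P8: Pq <- Ed -> Fz
Condition 1 (no descendant of Pq in the set): holds — descendants of Pq are {Fz}; none are in {Ed, Jz}.
Condition 2 (every backdoor path blocked by {Ed, Jz}):
  P1: blocked at fork node Jz ∈ conditioning set.
  P2: blocked at fork node Jz ∈ conditioning set.
  P3: blocked at fork node Jz ∈ conditioning set.
  P4: blocked at fork node Jz ∈ conditioning set.
  P5: blocked at chain node Ed ∈ conditioning set.
  P6: blocked at chain node Ed ∈ conditioning set.
  P7: blocked at fork node Ed ∈ conditioning set.
  P8: blocked at fork node Ed ∈ conditioning set.
{Ed, Jz} satisfies the backdoor criterion.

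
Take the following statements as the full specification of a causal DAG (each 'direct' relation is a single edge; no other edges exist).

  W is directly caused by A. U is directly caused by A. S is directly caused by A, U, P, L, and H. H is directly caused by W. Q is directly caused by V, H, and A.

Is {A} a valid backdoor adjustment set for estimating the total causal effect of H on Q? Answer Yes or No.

Backdoor paths from H to Q (paths whose first edge points into H):
  P1: H <- W <- A -> Q
Condition 1 (no descendant of H in the set): holds — descendants of H are {Q, S}; none are in {A}.
Condition 2 (every backdoor path blocked by {A}):
  P1: blocked at fork node A ∈ conditioning set.
{A} satisfies the backdoor criterion.

Yes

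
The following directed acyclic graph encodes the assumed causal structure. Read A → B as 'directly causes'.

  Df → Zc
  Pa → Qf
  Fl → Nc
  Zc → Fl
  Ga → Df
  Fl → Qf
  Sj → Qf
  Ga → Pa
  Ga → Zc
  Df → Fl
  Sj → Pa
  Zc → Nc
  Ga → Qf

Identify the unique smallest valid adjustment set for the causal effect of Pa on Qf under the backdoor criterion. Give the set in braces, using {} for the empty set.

Variables eligible for adjustment (non-descendants of Pa, excluding Pa and Qf): {Df, Fl, Ga, Nc, Sj, Zc}.
Backdoor paths from Pa to Qf:
  P1: Pa <- Sj -> Qf
  P2: Pa <- Ga -> Df -> Zc -> Fl -> Qf
  P3: Pa <- Ga -> Df -> Zc -> Nc <- Fl -> Qf
  P4: Pa <- Ga -> Df -> Fl -> Qf
  P5: Pa <- Ga -> Zc <- Df -> Fl -> Qf
  P6: Pa <- Ga -> Zc -> Fl -> Qf
  P7: Pa <- Ga -> Zc -> Nc <- Fl -> Qf
  P8: Pa <- Ga -> Qf
The empty set is not sufficient: P1 (Pa <- Sj -> Qf) has no collider blocking it and no conditioned non-collider, so it is open.
Try {Ga, Sj}:
  P1: blocked at fork node Sj ∈ conditioning set.
  P2: blocked at fork node Ga ∈ conditioning set.
  P3: blocked at fork node Ga ∈ conditioning set.
  P4: blocked at fork node Ga ∈ conditioning set.
  P5: blocked at fork node Ga ∈ conditioning set.
  P6: blocked at fork node Ga ∈ conditioning set.
  P7: blocked at fork node Ga ∈ conditioning set.
  P8: blocked at fork node Ga ∈ conditioning set.
{Ga, Sj} contains no descendant of Pa and blocks every backdoor path.
Every element of {Ga, Sj} is needed (dropping Ga leaves P2 open; dropping Sj leaves P1 open), so no proper subset is valid.
Among all size-2 subsets of the eligible variables, only {Ga, Sj} blocks every backdoor path, so it is the unique smallest valid adjustment set.

{Ga, Sj}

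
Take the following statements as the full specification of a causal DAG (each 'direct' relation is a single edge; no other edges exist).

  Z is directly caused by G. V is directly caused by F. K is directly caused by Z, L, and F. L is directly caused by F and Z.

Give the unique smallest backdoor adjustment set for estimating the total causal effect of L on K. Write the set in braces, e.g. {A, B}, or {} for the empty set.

{F, Z}

Variables eligible for adjustment (non-descendants of L, excluding L and K): {F, G, V, Z}.
Backdoor paths from L to K:
  P1: L <- Z -> K
  P2: L <- F -> K
The empty set is not sufficient: P1 (L <- Z -> K) has no collider blocking it and no conditioned non-collider, so it is open.
Try {F, Z}:
  P1: blocked at fork node Z ∈ conditioning set.
  P2: blocked at fork node F ∈ conditioning set.
{F, Z} contains no descendant of L and blocks every backdoor path.
Every element of {F, Z} is needed (dropping F leaves P2 open; dropping Z leaves P1 open), so no proper subset is valid.
Among all size-2 subsets of the eligible variables, only {F, Z} blocks every backdoor path, so it is the unique smallest valid adjustment set.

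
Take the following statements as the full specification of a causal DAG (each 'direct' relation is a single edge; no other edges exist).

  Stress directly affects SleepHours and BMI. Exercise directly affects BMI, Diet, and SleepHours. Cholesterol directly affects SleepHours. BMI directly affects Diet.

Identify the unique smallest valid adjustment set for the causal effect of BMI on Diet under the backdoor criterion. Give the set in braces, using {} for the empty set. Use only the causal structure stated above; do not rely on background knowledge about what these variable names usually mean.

Variables eligible for adjustment (non-descendants of BMI, excluding BMI and Diet): {Cholesterol, Exercise, SleepHours, Stress}.
Backdoor paths from BMI to Diet:
  P1: BMI <- Stress -> SleepHours <- Exercise -> Diet
  P2: BMI <- Exercise -> Diet
The empty set is not sufficient: P2 (BMI <- Exercise -> Diet) has no collider blocking it and no conditioned non-collider, so it is open.
Try {Exercise}:
  P1: blocked at collider SleepHours (neither it nor any descendant is in the conditioning set).
  P2: blocked at fork node Exercise ∈ conditioning set.
{Exercise} contains no descendant of BMI and blocks every backdoor path.
No other singleton works — e.g. {Stress} leaves P2 open — so {Exercise} is the unique smallest valid adjustment set.

{Exercise}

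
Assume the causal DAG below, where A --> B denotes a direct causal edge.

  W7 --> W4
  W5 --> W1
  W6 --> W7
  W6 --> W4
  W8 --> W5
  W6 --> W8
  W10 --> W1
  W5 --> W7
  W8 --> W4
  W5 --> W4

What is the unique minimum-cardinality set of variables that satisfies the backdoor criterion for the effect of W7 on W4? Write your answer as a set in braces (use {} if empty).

Variables eligible for adjustment (non-descendants of W7, excluding W7 and W4): {W1, W10, W5, W6, W8}.
Backdoor paths from W7 to W4:
  P1: W7 <- W6 -> W8 -> W5 -> W4
  P2: W7 <- W6 -> W8 -> W4
  P3: W7 <- W6 -> W4
  P4: W7 <- W5 <- W8 <- W6 -> W4
  P5: W7 <- W5 <- W8 -> W4
  P6: W7 <- W5 -> W4
The empty set is not sufficient: P1 (W7 <- W6 -> W8 -> W5 -> W4) has no collider blocking it and no conditioned non-collider, so it is open.
Try {W5, W6}:
  P1: blocked at fork node W6 ∈ conditioning set.
  P2: blocked at fork node W6 ∈ conditioning set.
  P3: blocked at fork node W6 ∈ conditioning set.
  P4: blocked at chain node W5 ∈ conditioning set.
  P5: blocked at chain node W5 ∈ conditioning set.
  P6: blocked at fork node W5 ∈ conditioning set.
{W5, W6} contains no descendant of W7 and blocks every backdoor path.
Every element of {W5, W6} is needed (dropping W5 leaves P5 open; dropping W6 leaves P2 open), so no proper subset is valid.
Among all size-2 subsets of the eligible variables, only {W5, W6} blocks every backdoor path, so it is the unique smallest valid adjustment set.

{W5, W6}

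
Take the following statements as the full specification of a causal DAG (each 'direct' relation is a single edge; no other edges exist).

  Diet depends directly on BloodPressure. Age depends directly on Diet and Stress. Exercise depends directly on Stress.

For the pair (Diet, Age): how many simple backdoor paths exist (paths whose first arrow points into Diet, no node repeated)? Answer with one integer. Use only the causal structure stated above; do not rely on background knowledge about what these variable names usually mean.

A backdoor path from Diet to Age is any simple undirected path whose first edge points into Diet (i.e. leaves Diet via a parent).
Parents of Diet: {BloodPressure}.
No simple path from any parent of Diet reaches Age without revisiting Diet, so there are no backdoor paths.

0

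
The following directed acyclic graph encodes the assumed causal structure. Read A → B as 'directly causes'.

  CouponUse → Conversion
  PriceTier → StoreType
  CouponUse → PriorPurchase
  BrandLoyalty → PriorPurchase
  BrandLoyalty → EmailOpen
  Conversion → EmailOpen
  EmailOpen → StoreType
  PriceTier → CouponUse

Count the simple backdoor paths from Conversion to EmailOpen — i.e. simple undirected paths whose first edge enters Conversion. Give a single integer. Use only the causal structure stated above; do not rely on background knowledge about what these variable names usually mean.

2

A backdoor path from Conversion to EmailOpen is any simple undirected path whose first edge points into Conversion (i.e. leaves Conversion via a parent).
Parents of Conversion: {CouponUse}.
Enumerating:
  P1: Conversion <- CouponUse <- PriceTier -> StoreType <- EmailOpen
  P2: Conversion <- CouponUse -> PriorPurchase <- BrandLoyalty -> EmailOpen
That exhausts the simple backdoor paths. Count: 2.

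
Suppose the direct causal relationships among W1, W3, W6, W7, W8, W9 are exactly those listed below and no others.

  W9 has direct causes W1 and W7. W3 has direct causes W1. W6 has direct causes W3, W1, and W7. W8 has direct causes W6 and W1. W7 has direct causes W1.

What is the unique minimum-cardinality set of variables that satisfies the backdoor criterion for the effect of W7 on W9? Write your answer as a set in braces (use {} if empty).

{W1}

Variables eligible for adjustment (non-descendants of W7, excluding W7 and W9): {W1, W3}.
Backdoor paths from W7 to W9:
  P1: W7 <- W1 -> W9
The empty set is not sufficient: P1 (W7 <- W1 -> W9) has no collider blocking it and no conditioned non-collider, so it is open.
Try {W1}:
  P1: blocked at fork node W1 ∈ conditioning set.
{W1} contains no descendant of W7 and blocks every backdoor path.
No other singleton works — e.g. {W3} leaves P1 open — so {W1} is the unique smallest valid adjustment set.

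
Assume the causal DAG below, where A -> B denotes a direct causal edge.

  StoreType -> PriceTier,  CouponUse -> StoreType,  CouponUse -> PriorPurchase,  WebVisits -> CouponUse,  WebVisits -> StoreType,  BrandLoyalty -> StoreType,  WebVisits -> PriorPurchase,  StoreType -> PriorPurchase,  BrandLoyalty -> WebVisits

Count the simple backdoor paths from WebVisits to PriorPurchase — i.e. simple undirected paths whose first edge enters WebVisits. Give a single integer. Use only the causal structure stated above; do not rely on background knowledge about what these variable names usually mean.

2

A backdoor path from WebVisits to PriorPurchase is any simple undirected path whose first edge points into WebVisits (i.e. leaves WebVisits via a parent).
Parents of WebVisits: {BrandLoyalty}.
Enumerating:
  P1: WebVisits <- BrandLoyalty -> StoreType <- CouponUse -> PriorPurchase
  P2: WebVisits <- BrandLoyalty -> StoreType -> PriorPurchase
That exhausts the simple backdoor paths. Count: 2.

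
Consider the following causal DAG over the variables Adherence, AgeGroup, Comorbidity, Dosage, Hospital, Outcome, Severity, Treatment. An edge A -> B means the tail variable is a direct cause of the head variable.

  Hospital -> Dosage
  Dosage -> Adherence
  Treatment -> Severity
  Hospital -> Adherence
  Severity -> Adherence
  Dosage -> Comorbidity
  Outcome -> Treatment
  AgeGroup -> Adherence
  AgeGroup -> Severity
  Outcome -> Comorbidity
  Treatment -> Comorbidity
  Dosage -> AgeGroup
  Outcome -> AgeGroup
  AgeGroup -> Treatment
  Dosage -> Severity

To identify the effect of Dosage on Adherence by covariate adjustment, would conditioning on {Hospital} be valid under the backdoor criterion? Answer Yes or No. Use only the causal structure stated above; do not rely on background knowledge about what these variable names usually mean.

Backdoor paths from Dosage to Adherence (paths whose first edge points into Dosage):
  P1: Dosage <- Hospital -> Adherence
Condition 1 (no descendant of Dosage in the set): holds — descendants of Dosage are {Adherence, AgeGroup, Comorbidity, Severity, Treatment}; none are in {Hospital}.
Condition 2 (every backdoor path blocked by {Hospital}):
  P1: blocked at fork node Hospital ∈ conditioning set.
{Hospital} satisfies the backdoor criterion.

Yes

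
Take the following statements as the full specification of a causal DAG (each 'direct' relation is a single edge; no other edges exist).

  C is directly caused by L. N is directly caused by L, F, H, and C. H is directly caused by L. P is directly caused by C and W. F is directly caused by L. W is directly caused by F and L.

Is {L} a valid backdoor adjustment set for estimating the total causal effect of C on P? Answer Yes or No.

Yes

Backdoor paths from C to P (paths whose first edge points into C):
  P1: C <- L -> H -> N <- F -> W -> P
  P2: C <- L -> F -> W -> P
  P3: C <- L -> N <- F -> W -> P
  P4: C <- L -> W -> P
Condition 1 (no descendant of C in the set): holds — descendants of C are {N, P}; none are in {L}.
Condition 2 (every backdoor path blocked by {L}):
  P1: blocked at fork node L ∈ conditioning set.
  P2: blocked at fork node L ∈ conditioning set.
  P3: blocked at fork node L ∈ conditioning set.
  P4: blocked at fork node L ∈ conditioning set.
{L} satisfies the backdoor criterion.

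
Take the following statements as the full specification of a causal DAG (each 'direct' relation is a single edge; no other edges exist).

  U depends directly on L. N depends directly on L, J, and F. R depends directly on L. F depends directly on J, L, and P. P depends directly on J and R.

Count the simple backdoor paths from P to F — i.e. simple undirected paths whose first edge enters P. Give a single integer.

6

A backdoor path from P to F is any simple undirected path whose first edge points into P (i.e. leaves P via a parent).
Parents of P: {J, R}.
Enumerating:
  P1: P <- J -> F
  P2: P <- J -> N <- L -> F
  P3: P <- J -> N <- F
  P4: P <- R <- L -> F
  P5: P <- R <- L -> N <- J -> F
  P6: P <- R <- L -> N <- F
That exhausts the simple backdoor paths. Count: 6.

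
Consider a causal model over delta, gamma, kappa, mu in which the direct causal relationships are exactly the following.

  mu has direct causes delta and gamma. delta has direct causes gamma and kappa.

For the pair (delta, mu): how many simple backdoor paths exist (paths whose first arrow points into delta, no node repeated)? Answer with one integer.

A backdoor path from delta to mu is any simple undirected path whose first edge points into delta (i.e. leaves delta via a parent).
Parents of delta: {gamma, kappa}.
Enumerating:
  P1: delta <- gamma -> mu
That exhausts the simple backdoor paths. Count: 1.

1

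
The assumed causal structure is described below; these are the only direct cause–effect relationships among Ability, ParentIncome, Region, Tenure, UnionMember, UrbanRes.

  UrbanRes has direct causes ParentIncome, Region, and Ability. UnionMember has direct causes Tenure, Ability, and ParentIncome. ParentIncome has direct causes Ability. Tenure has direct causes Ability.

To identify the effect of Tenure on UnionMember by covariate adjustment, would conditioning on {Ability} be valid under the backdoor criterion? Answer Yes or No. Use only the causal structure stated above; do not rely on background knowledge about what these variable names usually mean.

Backdoor paths from Tenure to UnionMember (paths whose first edge points into Tenure):
  P1: Tenure <- Ability -> ParentIncome -> UnionMember
  P2: Tenure <- Ability -> UrbanRes <- ParentIncome -> UnionMember
  P3: Tenure <- Ability -> UnionMember
Condition 1 (no descendant of Tenure in the set): holds — descendants of Tenure are {UnionMember}; none are in {Ability}.
Condition 2 (every backdoor path blocked by {Ability}):
  P1: blocked at fork node Ability ∈ conditioning set.
  P2: blocked at fork node Ability ∈ conditioning set.
  P3: blocked at fork node Ability ∈ conditioning set.
{Ability} satisfies the backdoor criterion.

Yes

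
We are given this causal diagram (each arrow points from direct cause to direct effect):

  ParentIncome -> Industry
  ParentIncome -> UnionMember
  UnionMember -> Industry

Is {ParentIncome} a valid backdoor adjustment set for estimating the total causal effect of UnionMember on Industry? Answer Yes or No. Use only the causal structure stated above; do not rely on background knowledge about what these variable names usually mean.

Backdoor paths from UnionMember to Industry (paths whose first edge points into UnionMember):
  P1: UnionMember <- ParentIncome -> Industry
Condition 1 (no descendant of UnionMember in the set): holds — descendants of UnionMember are {Industry}; none are in {ParentIncome}.
Condition 2 (every backdoor path blocked by {ParentIncome}):
  P1: blocked at fork node ParentIncome ∈ conditioning set.
{ParentIncome} satisfies the backdoor criterion.

Yes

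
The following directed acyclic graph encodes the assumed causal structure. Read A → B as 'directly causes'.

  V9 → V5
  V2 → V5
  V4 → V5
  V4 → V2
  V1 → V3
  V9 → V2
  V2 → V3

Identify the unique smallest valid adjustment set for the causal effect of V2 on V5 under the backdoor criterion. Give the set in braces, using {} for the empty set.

Variables eligible for adjustment (non-descendants of V2, excluding V2 and V5): {V1, V4, V9}.
Backdoor paths from V2 to V5:
  P1: V2 <- V4 -> V5
  P2: V2 <- V9 -> V5
The empty set is not sufficient: P1 (V2 <- V4 -> V5) has no collider blocking it and no conditioned non-collider, so it is open.
Try {V4, V9}:
  P1: blocked at fork node V4 ∈ conditioning set.
  P2: blocked at fork node V9 ∈ conditioning set.
{V4, V9} contains no descendant of V2 and blocks every backdoor path.
Every element of {V4, V9} is needed (dropping V4 leaves P1 open; dropping V9 leaves P2 open), so no proper subset is valid.
Among all size-2 subsets of the eligible variables, only {V4, V9} blocks every backdoor path, so it is the unique smallest valid adjustment set.

{V4, V9}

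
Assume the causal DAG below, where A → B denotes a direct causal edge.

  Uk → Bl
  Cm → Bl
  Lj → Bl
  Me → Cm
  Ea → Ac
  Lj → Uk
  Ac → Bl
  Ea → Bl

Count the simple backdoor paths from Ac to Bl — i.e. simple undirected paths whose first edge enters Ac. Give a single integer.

1

A backdoor path from Ac to Bl is any simple undirected path whose first edge points into Ac (i.e. leaves Ac via a parent).
Parents of Ac: {Ea}.
Enumerating:
  P1: Ac <- Ea -> Bl
That exhausts the simple backdoor paths. Count: 1.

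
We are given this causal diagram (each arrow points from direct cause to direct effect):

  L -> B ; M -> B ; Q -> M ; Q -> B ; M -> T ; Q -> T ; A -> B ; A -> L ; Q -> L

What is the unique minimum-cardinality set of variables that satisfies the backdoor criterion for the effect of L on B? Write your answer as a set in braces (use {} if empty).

Variables eligible for adjustment (non-descendants of L, excluding L and B): {A, M, Q, T}.
Backdoor paths from L to B:
  P1: L <- A -> B
  P2: L <- Q -> M -> B
  P3: L <- Q -> B
  P4: L <- Q -> T <- M -> B
The empty set is not sufficient: P1 (L <- A -> B) has no collider blocking it and no conditioned non-collider, so it is open.
Try {A, Q}:
  P1: blocked at fork node A ∈ conditioning set.
  P2: blocked at fork node Q ∈ conditioning set.
  P3: blocked at fork node Q ∈ conditioning set.
  P4: blocked at fork node Q ∈ conditioning set.
{A, Q} contains no descendant of L and blocks every backdoor path.
Every element of {A, Q} is needed (dropping A leaves P1 open; dropping Q leaves P2 open), so no proper subset is valid.
Among all size-2 subsets of the eligible variables, only {A, Q} blocks every backdoor path, so it is the unique smallest valid adjustment set.

{A, Q}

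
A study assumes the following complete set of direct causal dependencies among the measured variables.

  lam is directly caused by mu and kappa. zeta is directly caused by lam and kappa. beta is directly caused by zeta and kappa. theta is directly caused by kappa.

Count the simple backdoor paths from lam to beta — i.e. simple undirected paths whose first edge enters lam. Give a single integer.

2

A backdoor path from lam to beta is any simple undirected path whose first edge points into lam (i.e. leaves lam via a parent).
Parents of lam: {kappa, mu}.
Enumerating:
  P1: lam <- kappa -> zeta -> beta
  P2: lam <- kappa -> beta
That exhausts the simple backdoor paths. Count: 2.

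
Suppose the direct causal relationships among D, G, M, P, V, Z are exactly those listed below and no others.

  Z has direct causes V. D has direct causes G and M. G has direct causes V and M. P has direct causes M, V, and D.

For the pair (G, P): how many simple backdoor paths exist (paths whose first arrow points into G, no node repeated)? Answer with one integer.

3

A backdoor path from G to P is any simple undirected path whose first edge points into G (i.e. leaves G via a parent).
Parents of G: {M, V}.
Enumerating:
  P1: G <- V -> P
  P2: G <- M -> D -> P
  P3: G <- M -> P
That exhausts the simple backdoor paths. Count: 3.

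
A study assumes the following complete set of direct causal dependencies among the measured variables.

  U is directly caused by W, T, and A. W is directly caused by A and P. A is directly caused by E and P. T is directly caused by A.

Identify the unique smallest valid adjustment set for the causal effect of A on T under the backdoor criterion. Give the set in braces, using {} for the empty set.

Variables eligible for adjustment (non-descendants of A, excluding A and T): {E, P}.
Backdoor paths from A to T:
  P1: A <- P -> W -> U <- T
Each backdoor path contains an unconditioned collider, so every path is already blocked with the empty conditioning set:
  P1: blocked at collider U (neither it nor any descendant is in the conditioning set).
The empty set is therefore the unique smallest valid set.

{}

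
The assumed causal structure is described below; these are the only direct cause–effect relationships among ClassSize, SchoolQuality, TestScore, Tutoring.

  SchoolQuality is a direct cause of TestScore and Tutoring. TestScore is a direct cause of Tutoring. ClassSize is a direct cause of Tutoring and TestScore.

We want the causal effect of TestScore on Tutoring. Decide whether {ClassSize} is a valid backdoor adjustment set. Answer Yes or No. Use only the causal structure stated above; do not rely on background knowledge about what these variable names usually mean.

Backdoor paths from TestScore to Tutoring (paths whose first edge points into TestScore):
  P1: TestScore <- ClassSize -> Tutoring
  P2: TestScore <- SchoolQuality -> Tutoring
Condition 1 (no descendant of TestScore in the set): holds — descendants of TestScore are {Tutoring}; none are in {ClassSize}.
Condition 2 (every backdoor path blocked by {ClassSize}):
  P1: blocked at fork node ClassSize ∈ conditioning set.
  P2: open — no interior node is in the conditioning set.
{ClassSize} does not satisfy the backdoor criterion.

No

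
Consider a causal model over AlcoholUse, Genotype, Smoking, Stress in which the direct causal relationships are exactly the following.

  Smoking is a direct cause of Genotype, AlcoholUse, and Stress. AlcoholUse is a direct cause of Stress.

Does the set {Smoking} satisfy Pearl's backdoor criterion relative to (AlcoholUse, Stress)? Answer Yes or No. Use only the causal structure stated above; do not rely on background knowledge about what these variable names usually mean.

Yes

Backdoor paths from AlcoholUse to Stress (paths whose first edge points into AlcoholUse):
  P1: AlcoholUse <- Smoking -> Stress
Condition 1 (no descendant of AlcoholUse in the set): holds — descendants of AlcoholUse are {Stress}; none are in {Smoking}.
Condition 2 (every backdoor path blocked by {Smoking}):
  P1: blocked at fork node Smoking ∈ conditioning set.
{Smoking} satisfies the backdoor criterion.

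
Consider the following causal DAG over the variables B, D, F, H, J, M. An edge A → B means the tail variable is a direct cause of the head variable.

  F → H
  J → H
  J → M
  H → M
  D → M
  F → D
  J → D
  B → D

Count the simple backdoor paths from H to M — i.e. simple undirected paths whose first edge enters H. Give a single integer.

A backdoor path from H to M is any simple undirected path whose first edge points into H (i.e. leaves H via a parent).
Parents of H: {F, J}.
Enumerating:
  P1: H <- F -> D <- J -> M
  P2: H <- F -> D -> M
  P3: H <- J -> D -> M
  P4: H <- J -> M
That exhausts the simple backdoor paths. Count: 4.

4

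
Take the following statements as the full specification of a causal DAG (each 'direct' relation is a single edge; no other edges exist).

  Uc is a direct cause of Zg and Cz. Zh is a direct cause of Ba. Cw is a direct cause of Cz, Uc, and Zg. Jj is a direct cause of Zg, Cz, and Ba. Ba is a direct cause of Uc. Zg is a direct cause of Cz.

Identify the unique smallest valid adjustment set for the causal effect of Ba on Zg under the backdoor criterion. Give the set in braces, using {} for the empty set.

Variables eligible for adjustment (non-descendants of Ba, excluding Ba and Zg): {Cw, Jj, Zh}.
Backdoor paths from Ba to Zg:
  P1: Ba <- Jj -> Zg
  P2: Ba <- Jj -> Cz <- Cw -> Uc -> Zg
  P3: Ba <- Jj -> Cz <- Cw -> Zg
  P4: Ba <- Jj -> Cz <- Uc <- Cw -> Zg
  P5: Ba <- Jj -> Cz <- Uc -> Zg
  P6: Ba <- Jj -> Cz <- Zg
The empty set is not sufficient: P1 (Ba <- Jj -> Zg) has no collider blocking it and no conditioned non-collider, so it is open.
Try {Jj}:
  P1: blocked at fork node Jj ∈ conditioning set.
  P2: blocked at fork node Jj ∈ conditioning set.
  P3: blocked at fork node Jj ∈ conditioning set.
  P4: blocked at fork node Jj ∈ conditioning set.
  P5: blocked at fork node Jj ∈ conditioning set.
  P6: blocked at fork node Jj ∈ conditioning set.
{Jj} contains no descendant of Ba and blocks every backdoor path.
No other singleton works — e.g. {Zh} leaves P1 open — so {Jj} is the unique smallest valid adjustment set.

{Jj}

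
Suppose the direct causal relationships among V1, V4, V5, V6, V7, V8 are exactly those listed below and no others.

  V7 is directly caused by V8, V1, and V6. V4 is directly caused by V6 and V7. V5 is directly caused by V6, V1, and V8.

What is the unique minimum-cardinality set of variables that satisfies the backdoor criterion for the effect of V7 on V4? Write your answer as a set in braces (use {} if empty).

{V6}

Variables eligible for adjustment (non-descendants of V7, excluding V7 and V4): {V1, V5, V6, V8}.
Backdoor paths from V7 to V4:
  P1: V7 <- V1 -> V5 <- V6 -> V4
  P2: V7 <- V6 -> V4
  P3: V7 <- V8 -> V5 <- V6 -> V4
The empty set is not sufficient: P2 (V7 <- V6 -> V4) has no collider blocking it and no conditioned non-collider, so it is open.
Try {V6}:
  P1: blocked at collider V5 (neither it nor any descendant is in the conditioning set).
  P2: blocked at fork node V6 ∈ conditioning set.
  P3: blocked at collider V5 (neither it nor any descendant is in the conditioning set).
{V6} contains no descendant of V7 and blocks every backdoor path.
No other singleton works — e.g. {V1} leaves P2 open — so {V6} is the unique smallest valid adjustment set.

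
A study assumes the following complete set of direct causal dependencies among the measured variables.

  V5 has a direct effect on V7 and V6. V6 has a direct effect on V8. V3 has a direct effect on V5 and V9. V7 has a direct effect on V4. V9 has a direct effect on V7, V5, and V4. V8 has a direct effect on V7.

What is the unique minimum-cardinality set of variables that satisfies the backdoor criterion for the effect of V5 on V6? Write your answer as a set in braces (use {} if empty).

{}

Variables eligible for adjustment (non-descendants of V5, excluding V5 and V6): {V3, V9}.
Backdoor paths from V5 to V6:
  P1: V5 <- V3 -> V9 -> V7 <- V8 <- V6
  P2: V5 <- V3 -> V9 -> V4 <- V7 <- V8 <- V6
  P3: V5 <- V9 -> V7 <- V8 <- V6
  P4: V5 <- V9 -> V4 <- V7 <- V8 <- V6
Each backdoor path contains an unconditioned collider, so every path is already blocked with the empty conditioning set:
  P1: blocked at collider V7 (neither it nor any descendant is in the conditioning set).
  P2: blocked at collider V4 (neither it nor any descendant is in the conditioning set).
  P3: blocked at collider V7 (neither it nor any descendant is in the conditioning set).
  P4: blocked at collider V4 (neither it nor any descendant is in the conditioning set).
The empty set is therefore the unique smallest valid set.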